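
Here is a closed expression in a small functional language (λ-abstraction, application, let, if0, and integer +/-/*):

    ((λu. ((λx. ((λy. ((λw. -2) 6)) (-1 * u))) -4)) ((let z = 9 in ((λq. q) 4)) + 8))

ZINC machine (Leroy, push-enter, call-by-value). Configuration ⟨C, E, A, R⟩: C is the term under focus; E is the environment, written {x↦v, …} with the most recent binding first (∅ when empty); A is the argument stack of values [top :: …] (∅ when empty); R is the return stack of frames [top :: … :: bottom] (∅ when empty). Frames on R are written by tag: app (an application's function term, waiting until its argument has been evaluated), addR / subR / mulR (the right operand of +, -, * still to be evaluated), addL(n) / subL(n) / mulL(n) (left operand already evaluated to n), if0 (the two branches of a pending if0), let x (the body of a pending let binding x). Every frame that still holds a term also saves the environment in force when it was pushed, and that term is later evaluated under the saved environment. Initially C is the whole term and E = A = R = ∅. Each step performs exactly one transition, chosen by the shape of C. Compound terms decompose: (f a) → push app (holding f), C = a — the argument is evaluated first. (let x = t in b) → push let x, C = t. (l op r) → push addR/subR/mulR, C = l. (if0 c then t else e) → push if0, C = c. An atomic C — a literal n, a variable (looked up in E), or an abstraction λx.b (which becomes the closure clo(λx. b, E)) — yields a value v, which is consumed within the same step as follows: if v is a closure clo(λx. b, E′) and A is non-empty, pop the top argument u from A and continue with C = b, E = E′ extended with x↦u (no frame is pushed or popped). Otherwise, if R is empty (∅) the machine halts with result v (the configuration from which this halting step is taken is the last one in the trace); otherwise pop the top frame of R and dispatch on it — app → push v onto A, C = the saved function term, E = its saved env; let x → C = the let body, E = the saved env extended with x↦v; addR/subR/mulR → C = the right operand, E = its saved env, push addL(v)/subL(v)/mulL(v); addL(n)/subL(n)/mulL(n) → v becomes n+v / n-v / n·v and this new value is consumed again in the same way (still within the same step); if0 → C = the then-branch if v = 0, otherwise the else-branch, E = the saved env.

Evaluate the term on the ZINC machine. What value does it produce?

step 0: ⟨C=((λu. ((λx. ((λy. ((λw. -2) 6)) (-1 * u))) -4)) ((let z = 9 in ((λq. q) 4)) + 8)); E=∅; A=∅; R=∅⟩
step 1: ⟨C=((let z = 9 in ((λq. q) 4)) + 8); E=∅; A=∅; R=[app]⟩
step 2: ⟨C=(let z = 9 in ((λq. q) 4)); E=∅; A=∅; R=[addR :: app]⟩
step 3: ⟨C=9; E=∅; A=∅; R=[let z :: addR :: app]⟩
step 4: ⟨C=((λq. q) 4); E={z↦9}; A=∅; R=[addR :: app]⟩
step 5: ⟨C=4; E={z↦9}; A=∅; R=[app :: addR :: app]⟩
step 6: ⟨C=(λq. q); E={z↦9}; A=[4]; R=[addR :: app]⟩
step 7: ⟨C=q; E={q↦4, z↦9}; A=∅; R=[addR :: app]⟩
step 8: ⟨C=8; E=∅; A=∅; R=[addL(4) :: app]⟩
step 9: ⟨C=(λu. ((λx. ((λy. ((λw. -2) 6)) (-1 * u))) -4)); E=∅; A=[12]; R=∅⟩
step 10: ⟨C=((λx. ((λy. ((λw. -2) 6)) (-1 * u))) -4); E={u↦12}; A=∅; R=∅⟩
step 11: ⟨C=-4; E={u↦12}; A=∅; R=[app]⟩
step 12: ⟨C=(λx. ((λy. ((λw. -2) 6)) (-1 * u))); E={u↦12}; A=[-4]; R=∅⟩
step 13: ⟨C=((λy. ((λw. -2) 6)) (-1 * u)); E={x↦-4, u↦12}; A=∅; R=∅⟩
step 14: ⟨C=(-1 * u); E={x↦-4, u↦12}; A=∅; R=[app]⟩
step 15: ⟨C=-1; E={x↦-4, u↦12}; A=∅; R=[mulR :: app]⟩
step 16: ⟨C=u; E={x↦-4, u↦12}; A=∅; R=[mulL(-1) :: app]⟩
step 17: ⟨C=(λy. ((λw. -2) 6)); E={x↦-4, u↦12}; A=[-12]; R=∅⟩
step 18: ⟨C=((λw. -2) 6); E={y↦-12, x↦-4, u↦12}; A=∅; R=∅⟩
step 19: ⟨C=6; E={y↦-12, x↦-4, u↦12}; A=∅; R=[app]⟩
step 20: ⟨C=(λw. -2); E={y↦-12, x↦-4, u↦12}; A=[6]; R=∅⟩
step 21: ⟨C=-2; E={w↦6, y↦-12, x↦-4, u↦12}; A=∅; R=∅⟩
→ final value -2

Answer: -2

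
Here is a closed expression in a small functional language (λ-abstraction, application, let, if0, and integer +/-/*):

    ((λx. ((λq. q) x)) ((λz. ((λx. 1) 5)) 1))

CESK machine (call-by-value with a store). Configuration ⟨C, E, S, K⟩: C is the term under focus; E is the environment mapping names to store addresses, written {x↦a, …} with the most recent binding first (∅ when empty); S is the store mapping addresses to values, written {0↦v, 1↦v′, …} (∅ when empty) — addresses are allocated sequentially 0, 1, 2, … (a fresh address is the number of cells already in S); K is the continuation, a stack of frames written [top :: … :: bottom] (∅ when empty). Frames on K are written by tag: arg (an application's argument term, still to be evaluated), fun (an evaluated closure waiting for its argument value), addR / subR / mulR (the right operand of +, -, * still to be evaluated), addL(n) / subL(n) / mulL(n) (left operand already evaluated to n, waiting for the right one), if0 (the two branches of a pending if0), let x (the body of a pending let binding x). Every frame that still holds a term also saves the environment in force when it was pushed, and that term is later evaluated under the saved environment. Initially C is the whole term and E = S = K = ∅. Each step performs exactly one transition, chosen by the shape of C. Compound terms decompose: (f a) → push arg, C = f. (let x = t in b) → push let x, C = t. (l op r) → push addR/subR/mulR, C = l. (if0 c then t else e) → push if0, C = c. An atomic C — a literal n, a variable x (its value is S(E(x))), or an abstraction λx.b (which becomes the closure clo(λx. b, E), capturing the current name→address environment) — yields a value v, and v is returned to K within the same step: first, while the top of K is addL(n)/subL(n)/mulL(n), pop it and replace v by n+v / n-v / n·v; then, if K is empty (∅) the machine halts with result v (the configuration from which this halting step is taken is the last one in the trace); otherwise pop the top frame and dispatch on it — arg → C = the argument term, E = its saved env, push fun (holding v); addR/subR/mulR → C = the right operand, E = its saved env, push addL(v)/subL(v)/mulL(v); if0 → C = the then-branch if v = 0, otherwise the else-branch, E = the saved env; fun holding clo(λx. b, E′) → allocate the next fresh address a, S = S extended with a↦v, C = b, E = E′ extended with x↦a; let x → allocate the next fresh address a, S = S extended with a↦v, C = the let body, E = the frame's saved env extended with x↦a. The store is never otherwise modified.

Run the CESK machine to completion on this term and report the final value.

Answer: 1

Execution trace:
step 0: [C=((λx. ((λq. q) x)) ((λz. ((λx. 1) 5)) 1)) | E=∅ | S=∅ | K=∅]
step 1: [C=(λx. ((λq. q) x)) | E=∅ | S=∅ | K=[arg]]
step 2: [C=((λz. ((λx. 1) 5)) 1) | E=∅ | S=∅ | K=[fun]]
step 3: [C=(λz. ((λx. 1) 5)) | E=∅ | S=∅ | K=[arg :: fun]]
step 4: [C=1 | E=∅ | S=∅ | K=[fun :: fun]]
step 5: [C=((λx. 1) 5) | E={z↦0} | S={0↦1} | K=[fun]]
step 6: [C=(λx. 1) | E={z↦0} | S={0↦1} | K=[arg :: fun]]
step 7: [C=5 | E={z↦0} | S={0↦1} | K=[fun :: fun]]
step 8: [C=1 | E={x↦1, z↦0} | S={0↦1, 1↦5} | K=[fun]]
step 9: [C=((λq. q) x) | E={x↦2} | S={0↦1, 1↦5, 2↦1} | K=∅]
step 10: [C=(λq. q) | E={x↦2} | S={0↦1, 1↦5, 2↦1} | K=[arg]]
step 11: [C=x | E={x↦2} | S={0↦1, 1↦5, 2↦1} | K=[fun]]
step 12: [C=q | E={q↦3, x↦2} | S={0↦1, 1↦5, 2↦1, 3↦1} | K=∅]
→ final value 1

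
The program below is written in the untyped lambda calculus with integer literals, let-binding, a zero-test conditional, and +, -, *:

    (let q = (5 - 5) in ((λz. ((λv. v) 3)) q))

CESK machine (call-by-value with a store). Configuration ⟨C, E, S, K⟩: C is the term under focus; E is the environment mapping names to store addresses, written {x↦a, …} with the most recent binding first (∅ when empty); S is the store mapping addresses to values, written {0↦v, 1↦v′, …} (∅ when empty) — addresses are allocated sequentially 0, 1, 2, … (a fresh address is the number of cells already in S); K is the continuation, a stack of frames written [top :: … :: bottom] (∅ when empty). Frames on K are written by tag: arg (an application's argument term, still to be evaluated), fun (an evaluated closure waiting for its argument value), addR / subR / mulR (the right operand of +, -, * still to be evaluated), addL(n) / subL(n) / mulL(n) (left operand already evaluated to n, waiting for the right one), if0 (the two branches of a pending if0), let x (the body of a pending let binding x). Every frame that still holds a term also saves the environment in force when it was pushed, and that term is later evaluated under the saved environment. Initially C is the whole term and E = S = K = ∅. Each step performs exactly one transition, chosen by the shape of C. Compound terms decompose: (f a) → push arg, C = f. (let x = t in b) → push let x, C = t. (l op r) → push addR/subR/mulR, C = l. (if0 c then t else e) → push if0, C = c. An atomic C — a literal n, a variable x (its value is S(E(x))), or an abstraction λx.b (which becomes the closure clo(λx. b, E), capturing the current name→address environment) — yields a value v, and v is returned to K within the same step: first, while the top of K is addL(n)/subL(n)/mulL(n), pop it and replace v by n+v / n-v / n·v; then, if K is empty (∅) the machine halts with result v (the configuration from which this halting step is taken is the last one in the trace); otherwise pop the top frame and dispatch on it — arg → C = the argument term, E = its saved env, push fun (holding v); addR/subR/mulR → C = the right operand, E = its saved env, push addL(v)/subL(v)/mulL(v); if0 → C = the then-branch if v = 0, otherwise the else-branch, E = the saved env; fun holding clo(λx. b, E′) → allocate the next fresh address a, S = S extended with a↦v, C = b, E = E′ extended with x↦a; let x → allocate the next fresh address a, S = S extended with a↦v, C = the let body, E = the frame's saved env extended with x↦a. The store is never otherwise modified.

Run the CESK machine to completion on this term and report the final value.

t=0: <C=(let q = (5 - 5) in ((λz. ((λv. v) 3)) q)), E=∅, S=∅, K=∅>
t=1: <C=(5 - 5), E=∅, S=∅, K=[let q]>
t=2: <C=5, E=∅, S=∅, K=[subR :: let q]>
t=3: <C=5, E=∅, S=∅, K=[subL(5) :: let q]>
t=4: <C=((λz. ((λv. v) 3)) q), E={q↦0}, S={0↦0}, K=∅>
t=5: <C=(λz. ((λv. v) 3)), E={q↦0}, S={0↦0}, K=[arg]>
t=6: <C=q, E={q↦0}, S={0↦0}, K=[fun]>
t=7: <C=((λv. v) 3), E={z↦1, q↦0}, S={0↦0, 1↦0}, K=∅>
t=8: <C=(λv. v), E={z↦1, q↦0}, S={0↦0, 1↦0}, K=[arg]>
t=9: <C=3, E={z↦1, q↦0}, S={0↦0, 1↦0}, K=[fun]>
t=10: <C=v, E={v↦2, z↦1, q↦0}, S={0↦0, 1↦0, 2↦3}, K=∅>
→ final value 3

Answer: 3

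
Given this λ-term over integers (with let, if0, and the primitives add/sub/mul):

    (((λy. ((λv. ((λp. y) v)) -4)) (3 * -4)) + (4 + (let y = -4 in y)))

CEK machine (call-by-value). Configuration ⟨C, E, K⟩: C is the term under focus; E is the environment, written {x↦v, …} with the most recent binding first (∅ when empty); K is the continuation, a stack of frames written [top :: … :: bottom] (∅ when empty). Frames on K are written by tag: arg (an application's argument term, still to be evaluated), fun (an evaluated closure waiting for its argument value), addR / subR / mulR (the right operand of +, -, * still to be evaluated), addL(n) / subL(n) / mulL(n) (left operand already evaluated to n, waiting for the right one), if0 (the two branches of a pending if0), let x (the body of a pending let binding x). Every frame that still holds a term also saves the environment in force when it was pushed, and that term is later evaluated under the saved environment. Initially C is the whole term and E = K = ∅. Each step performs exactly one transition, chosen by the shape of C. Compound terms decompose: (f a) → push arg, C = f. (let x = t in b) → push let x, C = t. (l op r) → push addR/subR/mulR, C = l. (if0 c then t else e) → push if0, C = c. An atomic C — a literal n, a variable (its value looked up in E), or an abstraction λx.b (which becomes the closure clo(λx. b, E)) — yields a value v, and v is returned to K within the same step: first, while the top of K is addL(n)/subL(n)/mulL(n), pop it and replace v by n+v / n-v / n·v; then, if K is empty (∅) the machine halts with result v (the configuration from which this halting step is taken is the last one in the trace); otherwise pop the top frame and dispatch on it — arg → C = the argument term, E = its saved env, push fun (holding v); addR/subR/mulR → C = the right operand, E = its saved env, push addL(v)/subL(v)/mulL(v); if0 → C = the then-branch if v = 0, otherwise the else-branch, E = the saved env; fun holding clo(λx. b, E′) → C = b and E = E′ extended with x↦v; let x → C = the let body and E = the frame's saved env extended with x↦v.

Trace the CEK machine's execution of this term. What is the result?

Answer: -12

Execution trace:
t=0: <C=(((λy. ((λv. ((λp. y) v)) -4)) (3 * -4)) + (4 + (let y = -4 in y))), E=∅, K=∅>
t=1: <C=((λy. ((λv. ((λp. y) v)) -4)) (3 * -4)), E=∅, K=[addR]>
t=2: <C=(λy. ((λv. ((λp. y) v)) -4)), E=∅, K=[arg :: addR]>
t=3: <C=(3 * -4), E=∅, K=[fun :: addR]>
t=4: <C=3, E=∅, K=[mulR :: fun :: addR]>
t=5: <C=-4, E=∅, K=[mulL(3) :: fun :: addR]>
t=6: <C=((λv. ((λp. y) v)) -4), E={y↦-12}, K=[addR]>
t=7: <C=(λv. ((λp. y) v)), E={y↦-12}, K=[arg :: addR]>
t=8: <C=-4, E={y↦-12}, K=[fun :: addR]>
t=9: <C=((λp. y) v), E={v↦-4, y↦-12}, K=[addR]>
t=10: <C=(λp. y), E={v↦-4, y↦-12}, K=[arg :: addR]>
t=11: <C=v, E={v↦-4, y↦-12}, K=[fun :: addR]>
t=12: <C=y, E={p↦-4, v↦-4, y↦-12}, K=[addR]>
t=13: <C=(4 + (let y = -4 in y)), E=∅, K=[addL(-12)]>
t=14: <C=4, E=∅, K=[addR :: addL(-12)]>
t=15: <C=(let y = -4 in y), E=∅, K=[addL(4) :: addL(-12)]>
t=16: <C=-4, E=∅, K=[let y :: addL(4) :: addL(-12)]>
t=17: <C=y, E={y↦-4}, K=[addL(4) :: addL(-12)]>
→ final value -12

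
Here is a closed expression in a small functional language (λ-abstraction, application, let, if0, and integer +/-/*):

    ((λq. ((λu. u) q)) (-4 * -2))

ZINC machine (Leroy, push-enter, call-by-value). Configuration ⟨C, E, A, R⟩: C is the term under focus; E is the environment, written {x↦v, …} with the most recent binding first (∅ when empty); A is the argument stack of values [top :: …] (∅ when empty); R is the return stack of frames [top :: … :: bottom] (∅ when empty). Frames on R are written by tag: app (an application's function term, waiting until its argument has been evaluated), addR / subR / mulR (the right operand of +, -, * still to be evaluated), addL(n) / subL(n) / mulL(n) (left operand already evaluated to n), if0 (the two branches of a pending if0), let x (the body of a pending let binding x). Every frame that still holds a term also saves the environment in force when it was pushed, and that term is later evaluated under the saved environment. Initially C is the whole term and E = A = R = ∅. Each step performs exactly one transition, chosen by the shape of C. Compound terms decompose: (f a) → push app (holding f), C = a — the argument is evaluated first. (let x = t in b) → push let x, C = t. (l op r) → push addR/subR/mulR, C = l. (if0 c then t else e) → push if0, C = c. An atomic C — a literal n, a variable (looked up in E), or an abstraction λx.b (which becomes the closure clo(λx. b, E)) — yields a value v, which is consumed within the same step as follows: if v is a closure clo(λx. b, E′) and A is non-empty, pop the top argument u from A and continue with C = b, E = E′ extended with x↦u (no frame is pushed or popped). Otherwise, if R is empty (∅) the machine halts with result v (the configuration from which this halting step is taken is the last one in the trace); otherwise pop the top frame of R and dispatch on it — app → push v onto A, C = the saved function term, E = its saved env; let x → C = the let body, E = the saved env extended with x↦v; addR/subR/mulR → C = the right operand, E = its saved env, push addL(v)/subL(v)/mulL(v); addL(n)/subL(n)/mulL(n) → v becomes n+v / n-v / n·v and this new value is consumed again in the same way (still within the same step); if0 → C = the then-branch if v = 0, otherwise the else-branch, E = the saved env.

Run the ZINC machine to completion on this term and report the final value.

Answer: 8

Machine steps:
step 0: [C=((λq. ((λu. u) q)) (-4 * -2)) | E=∅ | A=∅ | R=∅]
step 1: [C=(-4 * -2) | E=∅ | A=∅ | R=[app]]
step 2: [C=-4 | E=∅ | A=∅ | R=[mulR :: app]]
step 3: [C=-2 | E=∅ | A=∅ | R=[mulL(-4) :: app]]
step 4: [C=(λq. ((λu. u) q)) | E=∅ | A=[8] | R=∅]
step 5: [C=((λu. u) q) | E={q↦8} | A=∅ | R=∅]
step 6: [C=q | E={q↦8} | A=∅ | R=[app]]
step 7: [C=(λu. u) | E={q↦8} | A=[8] | R=∅]
step 8: [C=u | E={u↦8, q↦8} | A=∅ | R=∅]
→ final value 8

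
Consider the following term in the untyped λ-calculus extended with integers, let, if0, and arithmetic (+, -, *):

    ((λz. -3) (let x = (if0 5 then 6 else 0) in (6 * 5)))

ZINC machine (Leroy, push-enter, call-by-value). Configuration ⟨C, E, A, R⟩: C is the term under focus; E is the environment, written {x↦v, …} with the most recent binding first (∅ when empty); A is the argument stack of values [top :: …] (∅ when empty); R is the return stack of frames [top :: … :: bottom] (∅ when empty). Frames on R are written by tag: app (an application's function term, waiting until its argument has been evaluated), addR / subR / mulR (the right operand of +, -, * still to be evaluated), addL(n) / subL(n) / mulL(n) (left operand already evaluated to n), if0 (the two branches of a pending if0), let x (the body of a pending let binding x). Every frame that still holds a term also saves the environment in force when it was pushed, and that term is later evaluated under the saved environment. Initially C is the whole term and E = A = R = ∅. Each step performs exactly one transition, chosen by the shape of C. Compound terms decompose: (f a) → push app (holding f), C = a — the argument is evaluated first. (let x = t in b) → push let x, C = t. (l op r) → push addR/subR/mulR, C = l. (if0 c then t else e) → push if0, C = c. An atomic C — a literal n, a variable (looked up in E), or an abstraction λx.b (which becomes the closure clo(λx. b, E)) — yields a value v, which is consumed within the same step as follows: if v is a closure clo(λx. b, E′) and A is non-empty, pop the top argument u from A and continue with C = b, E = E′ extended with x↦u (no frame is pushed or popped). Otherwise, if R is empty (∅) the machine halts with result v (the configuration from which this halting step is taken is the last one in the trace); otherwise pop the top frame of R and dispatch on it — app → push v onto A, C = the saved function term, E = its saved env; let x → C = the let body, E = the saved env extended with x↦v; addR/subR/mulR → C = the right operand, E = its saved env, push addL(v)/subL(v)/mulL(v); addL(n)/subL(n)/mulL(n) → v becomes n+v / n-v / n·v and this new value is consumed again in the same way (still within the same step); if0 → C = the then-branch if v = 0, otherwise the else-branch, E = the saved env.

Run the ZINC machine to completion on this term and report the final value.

Answer: -3

Derivation:
t=0: ⟨C=((λz. -3) (let x = (if0 5 then 6 else 0) in (6 * 5))); E=∅; A=∅; R=∅⟩
t=1: ⟨C=(let x = (if0 5 then 6 else 0) in (6 * 5)); E=∅; A=∅; R=[app]⟩
t=2: ⟨C=(if0 5 then 6 else 0); E=∅; A=∅; R=[let x :: app]⟩
t=3: ⟨C=5; E=∅; A=∅; R=[if0 :: let x :: app]⟩
t=4: ⟨C=0; E=∅; A=∅; R=[let x :: app]⟩
t=5: ⟨C=(6 * 5); E={x↦0}; A=∅; R=[app]⟩
t=6: ⟨C=6; E={x↦0}; A=∅; R=[mulR :: app]⟩
t=7: ⟨C=5; E={x↦0}; A=∅; R=[mulL(6) :: app]⟩
t=8: ⟨C=(λz. -3); E=∅; A=[30]; R=∅⟩
t=9: ⟨C=-3; E={z↦30}; A=∅; R=∅⟩
→ final value -3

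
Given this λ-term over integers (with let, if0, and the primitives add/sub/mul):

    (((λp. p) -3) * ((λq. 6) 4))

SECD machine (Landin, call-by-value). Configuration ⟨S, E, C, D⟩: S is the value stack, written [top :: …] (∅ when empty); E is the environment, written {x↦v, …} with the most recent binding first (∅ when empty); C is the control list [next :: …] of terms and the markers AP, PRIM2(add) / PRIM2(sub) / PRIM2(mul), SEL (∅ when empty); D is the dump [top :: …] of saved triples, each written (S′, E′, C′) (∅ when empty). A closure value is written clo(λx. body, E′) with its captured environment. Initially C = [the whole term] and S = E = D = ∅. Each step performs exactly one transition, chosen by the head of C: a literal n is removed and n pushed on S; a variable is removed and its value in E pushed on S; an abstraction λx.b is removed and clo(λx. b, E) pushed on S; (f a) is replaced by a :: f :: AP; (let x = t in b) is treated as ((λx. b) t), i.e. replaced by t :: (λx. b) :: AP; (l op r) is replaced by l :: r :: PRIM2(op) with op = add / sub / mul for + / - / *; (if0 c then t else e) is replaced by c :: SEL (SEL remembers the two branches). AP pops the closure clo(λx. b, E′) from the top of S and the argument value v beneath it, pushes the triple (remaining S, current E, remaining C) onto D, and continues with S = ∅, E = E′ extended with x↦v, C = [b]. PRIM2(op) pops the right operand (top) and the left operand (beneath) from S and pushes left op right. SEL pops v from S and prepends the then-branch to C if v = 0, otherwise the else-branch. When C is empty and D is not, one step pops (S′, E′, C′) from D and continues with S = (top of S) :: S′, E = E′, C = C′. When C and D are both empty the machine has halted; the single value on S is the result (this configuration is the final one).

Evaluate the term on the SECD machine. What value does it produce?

step 0: [S=∅ | E=∅ | C=[(((λp. p) -3) * ((λq. 6) 4))] | D=∅]
step 1: [S=∅ | E=∅ | C=[((λp. p) -3) :: ((λq. 6) 4) :: PRIM2(mul)] | D=∅]
step 2: [S=∅ | E=∅ | C=[-3 :: (λp. p) :: AP :: ((λq. 6) 4) :: PRIM2(mul)] | D=∅]
step 3: [S=[-3] | E=∅ | C=[(λp. p) :: AP :: ((λq. 6) 4) :: PRIM2(mul)] | D=∅]
step 4: [S=[clo(λp. p, ∅) :: -3] | E=∅ | C=[AP :: ((λq. 6) 4) :: PRIM2(mul)] | D=∅]
step 5: [S=∅ | E={p↦-3} | C=[p] | D=[(∅, ∅, [((λq. 6) 4) :: PRIM2(mul)])]]
step 6: [S=[-3] | E={p↦-3} | C=∅ | D=[(∅, ∅, [((λq. 6) 4) :: PRIM2(mul)])]]
step 7: [S=[-3] | E=∅ | C=[((λq. 6) 4) :: PRIM2(mul)] | D=∅]
step 8: [S=[-3] | E=∅ | C=[4 :: (λq. 6) :: AP :: PRIM2(mul)] | D=∅]
step 9: [S=[4 :: -3] | E=∅ | C=[(λq. 6) :: AP :: PRIM2(mul)] | D=∅]
step 10: [S=[clo(λq. 6, ∅) :: 4 :: -3] | E=∅ | C=[AP :: PRIM2(mul)] | D=∅]
step 11: [S=∅ | E={q↦4} | C=[6] | D=[([-3], ∅, [PRIM2(mul)])]]
step 12: [S=[6] | E={q↦4} | C=∅ | D=[([-3], ∅, [PRIM2(mul)])]]
step 13: [S=[6 :: -3] | E=∅ | C=[PRIM2(mul)] | D=∅]
step 14: [S=[-18] | E=∅ | C=∅ | D=∅]
→ final value -18

Answer: -18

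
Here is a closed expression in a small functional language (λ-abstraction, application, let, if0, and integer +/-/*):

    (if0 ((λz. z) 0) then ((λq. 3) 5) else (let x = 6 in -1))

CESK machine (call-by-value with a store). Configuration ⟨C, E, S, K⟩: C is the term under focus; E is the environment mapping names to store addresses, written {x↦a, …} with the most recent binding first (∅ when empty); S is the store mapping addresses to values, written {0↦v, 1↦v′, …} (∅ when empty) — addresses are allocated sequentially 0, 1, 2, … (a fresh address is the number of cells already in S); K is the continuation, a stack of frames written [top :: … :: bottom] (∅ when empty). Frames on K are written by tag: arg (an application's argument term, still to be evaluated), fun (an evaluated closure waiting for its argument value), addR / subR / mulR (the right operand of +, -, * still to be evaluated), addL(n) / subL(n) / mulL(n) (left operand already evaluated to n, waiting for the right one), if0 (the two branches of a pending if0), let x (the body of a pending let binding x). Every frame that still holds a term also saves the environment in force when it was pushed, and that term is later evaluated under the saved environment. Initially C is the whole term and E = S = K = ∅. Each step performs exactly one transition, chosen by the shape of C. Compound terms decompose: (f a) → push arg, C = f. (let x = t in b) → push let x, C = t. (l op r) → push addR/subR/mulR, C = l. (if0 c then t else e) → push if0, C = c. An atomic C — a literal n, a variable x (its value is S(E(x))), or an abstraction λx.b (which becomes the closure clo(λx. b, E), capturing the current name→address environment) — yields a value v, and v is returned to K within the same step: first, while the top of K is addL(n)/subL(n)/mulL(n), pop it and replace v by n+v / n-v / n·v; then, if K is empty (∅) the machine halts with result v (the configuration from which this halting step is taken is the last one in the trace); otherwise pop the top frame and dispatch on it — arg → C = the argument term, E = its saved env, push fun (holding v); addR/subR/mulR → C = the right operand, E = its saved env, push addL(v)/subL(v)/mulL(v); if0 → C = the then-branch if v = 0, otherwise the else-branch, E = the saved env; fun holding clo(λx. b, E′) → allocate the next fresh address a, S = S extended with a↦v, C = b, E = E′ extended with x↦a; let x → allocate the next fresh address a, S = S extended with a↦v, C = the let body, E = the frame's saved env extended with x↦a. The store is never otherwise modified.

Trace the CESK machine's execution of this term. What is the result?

Answer: 3

Machine steps:
0. <C=(if0 ((λz. z) 0) then ((λq. 3) 5) else (let x = 6 in -1)), E=∅, S=∅, K=∅>
1. <C=((λz. z) 0), E=∅, S=∅, K=[if0]>
2. <C=(λz. z), E=∅, S=∅, K=[arg :: if0]>
3. <C=0, E=∅, S=∅, K=[fun :: if0]>
4. <C=z, E={z↦0}, S={0↦0}, K=[if0]>
5. <C=((λq. 3) 5), E=∅, S={0↦0}, K=∅>
6. <C=(λq. 3), E=∅, S={0↦0}, K=[arg]>
7. <C=5, E=∅, S={0↦0}, K=[fun]>
8. <C=3, E={q↦1}, S={0↦0, 1↦5}, K=∅>
→ final value 3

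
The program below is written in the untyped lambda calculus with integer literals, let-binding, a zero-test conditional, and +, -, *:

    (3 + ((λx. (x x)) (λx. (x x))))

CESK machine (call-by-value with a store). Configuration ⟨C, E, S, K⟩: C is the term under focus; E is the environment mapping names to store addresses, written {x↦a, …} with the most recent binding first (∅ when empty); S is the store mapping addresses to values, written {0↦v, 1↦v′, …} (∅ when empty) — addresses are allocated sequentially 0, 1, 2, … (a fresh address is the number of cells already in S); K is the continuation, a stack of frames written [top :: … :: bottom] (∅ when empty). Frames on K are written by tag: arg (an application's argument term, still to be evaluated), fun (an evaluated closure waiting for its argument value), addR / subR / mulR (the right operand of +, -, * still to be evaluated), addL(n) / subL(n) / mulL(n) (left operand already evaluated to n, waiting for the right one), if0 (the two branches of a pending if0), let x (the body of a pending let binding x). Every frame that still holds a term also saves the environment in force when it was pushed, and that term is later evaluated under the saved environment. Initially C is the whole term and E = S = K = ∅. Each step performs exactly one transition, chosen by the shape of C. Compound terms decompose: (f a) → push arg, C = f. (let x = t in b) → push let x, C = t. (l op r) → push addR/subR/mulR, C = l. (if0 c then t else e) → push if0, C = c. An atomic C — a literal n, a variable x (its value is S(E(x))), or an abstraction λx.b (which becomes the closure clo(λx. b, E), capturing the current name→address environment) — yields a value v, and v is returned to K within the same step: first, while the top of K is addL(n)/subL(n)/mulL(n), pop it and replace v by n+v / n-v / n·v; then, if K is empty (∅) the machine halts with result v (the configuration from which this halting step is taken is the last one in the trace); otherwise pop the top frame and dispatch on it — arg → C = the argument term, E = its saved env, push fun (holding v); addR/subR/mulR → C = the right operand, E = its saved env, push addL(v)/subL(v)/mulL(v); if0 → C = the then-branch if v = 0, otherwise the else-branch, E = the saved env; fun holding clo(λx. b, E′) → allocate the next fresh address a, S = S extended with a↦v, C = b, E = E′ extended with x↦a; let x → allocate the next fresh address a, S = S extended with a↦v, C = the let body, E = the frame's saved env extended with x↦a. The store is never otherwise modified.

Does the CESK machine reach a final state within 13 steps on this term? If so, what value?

Answer: DIVERGES (no final state within 13 steps)

Derivation:
0. [C=(3 + ((λx. (x x)) (λx. (x x)))) | E=∅ | S=∅ | K=∅]
1. [C=3 | E=∅ | S=∅ | K=[addR]]
2. [C=((λx. (x x)) (λx. (x x))) | E=∅ | S=∅ | K=[addL(3)]]
3. [C=(λx. (x x)) | E=∅ | S=∅ | K=[arg :: addL(3)]]
4. [C=(λx. (x x)) | E=∅ | S=∅ | K=[fun :: addL(3)]]
5. [C=(x x) | E={x↦0} | S={0↦clo(λx. (x x), ∅)} | K=[addL(3)]]
6. [C=x | E={x↦0} | S={0↦clo(λx. (x x), ∅)} | K=[arg :: addL(3)]]
7. [C=x | E={x↦0} | S={0↦clo(λx. (x x), ∅)} | K=[fun :: addL(3)]]
8. [C=(x x) | E={x↦1} | S={0↦clo(λx. (x x), ∅), 1↦clo(λx. (x x), ∅)} | K=[addL(3)]]
9. [C=x | E={x↦1} | S={0↦clo(λx. (x x), ∅), 1↦clo(λx. (x x), ∅)} | K=[arg :: addL(3)]]
10. [C=x | E={x↦1} | S={0↦clo(λx. (x x), ∅), 1↦clo(λx. (x x), ∅)} | K=[fun :: addL(3)]]
11. [C=(x x) | E={x↦2} | S={0↦clo(λx. (x x), ∅), 1↦clo(λx. (x x), ∅), 2↦clo(λx. (x x), ∅)} | K=[addL(3)]]
12. [C=x | E={x↦2} | S={0↦clo(λx. (x x), ∅), 1↦clo(λx. (x x), ∅), 2↦clo(λx. (x x), ∅)} | K=[arg :: addL(3)]]
13. [C=x | E={x↦2} | S={0↦clo(λx. (x x), ∅), 1↦clo(λx. (x x), ∅), 2↦clo(λx. (x x), ∅)} | K=[fun :: addL(3)]]
→ 13 transitions taken and the configuration is still not final: no result within 13 steps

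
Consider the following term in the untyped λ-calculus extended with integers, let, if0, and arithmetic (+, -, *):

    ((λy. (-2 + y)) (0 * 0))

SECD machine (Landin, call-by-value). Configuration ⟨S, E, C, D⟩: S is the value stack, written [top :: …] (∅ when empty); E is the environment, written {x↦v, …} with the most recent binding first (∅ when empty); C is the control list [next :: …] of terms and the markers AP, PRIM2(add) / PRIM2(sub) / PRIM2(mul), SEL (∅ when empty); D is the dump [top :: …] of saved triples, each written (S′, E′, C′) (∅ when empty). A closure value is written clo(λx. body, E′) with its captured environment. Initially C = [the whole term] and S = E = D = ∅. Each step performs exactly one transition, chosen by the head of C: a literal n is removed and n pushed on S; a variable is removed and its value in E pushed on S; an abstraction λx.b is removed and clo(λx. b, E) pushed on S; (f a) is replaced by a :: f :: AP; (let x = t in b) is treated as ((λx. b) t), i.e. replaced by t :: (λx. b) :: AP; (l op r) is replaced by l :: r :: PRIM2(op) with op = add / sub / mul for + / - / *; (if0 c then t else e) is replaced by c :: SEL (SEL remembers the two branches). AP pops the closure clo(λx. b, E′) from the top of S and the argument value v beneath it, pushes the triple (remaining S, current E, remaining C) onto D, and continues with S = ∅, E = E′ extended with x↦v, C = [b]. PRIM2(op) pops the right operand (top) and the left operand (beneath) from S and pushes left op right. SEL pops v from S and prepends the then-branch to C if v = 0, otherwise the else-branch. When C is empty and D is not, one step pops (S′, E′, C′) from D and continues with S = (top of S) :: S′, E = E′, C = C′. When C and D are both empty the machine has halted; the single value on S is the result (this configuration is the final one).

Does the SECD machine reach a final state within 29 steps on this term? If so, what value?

Answer: -2

Execution trace:
step 0: [S=∅ | E=∅ | C=[((λy. (-2 + y)) (0 * 0))] | D=∅]
step 1: [S=∅ | E=∅ | C=[(0 * 0) :: (λy. (-2 + y)) :: AP] | D=∅]
step 2: [S=∅ | E=∅ | C=[0 :: 0 :: PRIM2(mul) :: (λy. (-2 + y)) :: AP] | D=∅]
step 3: [S=[0] | E=∅ | C=[0 :: PRIM2(mul) :: (λy. (-2 + y)) :: AP] | D=∅]
step 4: [S=[0 :: 0] | E=∅ | C=[PRIM2(mul) :: (λy. (-2 + y)) :: AP] | D=∅]
step 5: [S=[0] | E=∅ | C=[(λy. (-2 + y)) :: AP] | D=∅]
step 6: [S=[clo(λy. (-2 + y), ∅) :: 0] | E=∅ | C=[AP] | D=∅]
step 7: [S=∅ | E={y↦0} | C=[(-2 + y)] | D=[(∅, ∅, ∅)]]
step 8: [S=∅ | E={y↦0} | C=[-2 :: y :: PRIM2(add)] | D=[(∅, ∅, ∅)]]
step 9: [S=[-2] | E={y↦0} | C=[y :: PRIM2(add)] | D=[(∅, ∅, ∅)]]
step 10: [S=[0 :: -2] | E={y↦0} | C=[PRIM2(add)] | D=[(∅, ∅, ∅)]]
step 11: [S=[-2] | E={y↦0} | C=∅ | D=[(∅, ∅, ∅)]]
step 12: [S=[-2] | E=∅ | C=∅ | D=∅]
→ final value -2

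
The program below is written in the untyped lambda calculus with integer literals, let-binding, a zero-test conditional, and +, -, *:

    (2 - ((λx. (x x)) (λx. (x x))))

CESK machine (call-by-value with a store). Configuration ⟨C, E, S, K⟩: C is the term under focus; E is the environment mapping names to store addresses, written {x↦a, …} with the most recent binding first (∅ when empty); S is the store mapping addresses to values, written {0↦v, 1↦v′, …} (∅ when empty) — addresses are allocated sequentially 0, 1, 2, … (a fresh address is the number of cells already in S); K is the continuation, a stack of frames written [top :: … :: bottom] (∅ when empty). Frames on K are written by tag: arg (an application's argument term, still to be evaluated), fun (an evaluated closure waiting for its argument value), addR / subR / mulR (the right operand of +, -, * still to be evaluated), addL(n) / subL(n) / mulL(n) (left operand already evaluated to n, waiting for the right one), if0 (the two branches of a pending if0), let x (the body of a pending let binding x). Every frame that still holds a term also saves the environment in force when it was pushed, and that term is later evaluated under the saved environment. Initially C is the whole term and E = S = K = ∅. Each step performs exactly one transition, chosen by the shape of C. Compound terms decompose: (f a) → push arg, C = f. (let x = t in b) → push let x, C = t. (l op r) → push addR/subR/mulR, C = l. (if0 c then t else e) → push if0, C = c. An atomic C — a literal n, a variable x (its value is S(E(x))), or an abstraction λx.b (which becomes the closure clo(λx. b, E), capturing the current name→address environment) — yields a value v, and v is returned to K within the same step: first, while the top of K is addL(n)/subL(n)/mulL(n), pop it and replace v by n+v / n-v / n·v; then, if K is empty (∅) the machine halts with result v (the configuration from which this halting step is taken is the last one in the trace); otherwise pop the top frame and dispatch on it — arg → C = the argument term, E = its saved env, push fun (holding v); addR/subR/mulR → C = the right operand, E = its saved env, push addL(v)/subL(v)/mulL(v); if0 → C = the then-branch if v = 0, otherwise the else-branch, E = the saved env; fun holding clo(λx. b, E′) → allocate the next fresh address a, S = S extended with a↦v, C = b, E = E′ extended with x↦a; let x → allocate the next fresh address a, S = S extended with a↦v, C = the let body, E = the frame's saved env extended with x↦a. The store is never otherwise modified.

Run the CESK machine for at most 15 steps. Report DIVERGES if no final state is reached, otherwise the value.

Answer: DIVERGES (no final state within 15 steps)

Machine steps:
t=0: ⟨C=(2 - ((λx. (x x)) (λx. (x x)))); E=∅; S=∅; K=∅⟩
t=1: ⟨C=2; E=∅; S=∅; K=[subR]⟩
t=2: ⟨C=((λx. (x x)) (λx. (x x))); E=∅; S=∅; K=[subL(2)]⟩
t=3: ⟨C=(λx. (x x)); E=∅; S=∅; K=[arg :: subL(2)]⟩
t=4: ⟨C=(λx. (x x)); E=∅; S=∅; K=[fun :: subL(2)]⟩
t=5: ⟨C=(x x); E={x↦0}; S={0↦clo(λx. (x x), ∅)}; K=[subL(2)]⟩
t=6: ⟨C=x; E={x↦0}; S={0↦clo(λx. (x x), ∅)}; K=[arg :: subL(2)]⟩
t=7: ⟨C=x; E={x↦0}; S={0↦clo(λx. (x x), ∅)}; K=[fun :: subL(2)]⟩
t=8: ⟨C=(x x); E={x↦1}; S={0↦clo(λx. (x x), ∅), 1↦clo(λx. (x x), ∅)}; K=[subL(2)]⟩
t=9: ⟨C=x; E={x↦1}; S={0↦clo(λx. (x x), ∅), 1↦clo(λx. (x x), ∅)}; K=[arg :: subL(2)]⟩
t=10: ⟨C=x; E={x↦1}; S={0↦clo(λx. (x x), ∅), 1↦clo(λx. (x x), ∅)}; K=[fun :: subL(2)]⟩
t=11: ⟨C=(x x); E={x↦2}; S={0↦clo(λx. (x x), ∅), 1↦clo(λx. (x x), ∅), 2↦clo(λx. (x x), ∅)}; K=[subL(2)]⟩
t=12: ⟨C=x; E={x↦2}; S={0↦clo(λx. (x x), ∅), 1↦clo(λx. (x x), ∅), 2↦clo(λx. (x x), ∅)}; K=[arg :: subL(2)]⟩
t=13: ⟨C=x; E={x↦2}; S={0↦clo(λx. (x x), ∅), 1↦clo(λx. (x x), ∅), 2↦clo(λx. (x x), ∅)}; K=[fun :: subL(2)]⟩
t=14: ⟨C=(x x); E={x↦3}; S={0↦clo(λx. (x x), ∅), 1↦clo(λx. (x x), ∅), 2↦clo(λx. (x x), ∅), 3↦clo(λx. (x x), ∅)}; K=[subL(2)]⟩
t=15: ⟨C=x; E={x↦3}; S={0↦clo(λx. (x x), ∅), 1↦clo(λx. (x x), ∅), 2↦clo(λx. (x x), ∅), 3↦clo(λx. (x x), ∅)}; K=[arg :: subL(2)]⟩
→ 15 transitions taken and the configuration is still not final: no result within 15 steps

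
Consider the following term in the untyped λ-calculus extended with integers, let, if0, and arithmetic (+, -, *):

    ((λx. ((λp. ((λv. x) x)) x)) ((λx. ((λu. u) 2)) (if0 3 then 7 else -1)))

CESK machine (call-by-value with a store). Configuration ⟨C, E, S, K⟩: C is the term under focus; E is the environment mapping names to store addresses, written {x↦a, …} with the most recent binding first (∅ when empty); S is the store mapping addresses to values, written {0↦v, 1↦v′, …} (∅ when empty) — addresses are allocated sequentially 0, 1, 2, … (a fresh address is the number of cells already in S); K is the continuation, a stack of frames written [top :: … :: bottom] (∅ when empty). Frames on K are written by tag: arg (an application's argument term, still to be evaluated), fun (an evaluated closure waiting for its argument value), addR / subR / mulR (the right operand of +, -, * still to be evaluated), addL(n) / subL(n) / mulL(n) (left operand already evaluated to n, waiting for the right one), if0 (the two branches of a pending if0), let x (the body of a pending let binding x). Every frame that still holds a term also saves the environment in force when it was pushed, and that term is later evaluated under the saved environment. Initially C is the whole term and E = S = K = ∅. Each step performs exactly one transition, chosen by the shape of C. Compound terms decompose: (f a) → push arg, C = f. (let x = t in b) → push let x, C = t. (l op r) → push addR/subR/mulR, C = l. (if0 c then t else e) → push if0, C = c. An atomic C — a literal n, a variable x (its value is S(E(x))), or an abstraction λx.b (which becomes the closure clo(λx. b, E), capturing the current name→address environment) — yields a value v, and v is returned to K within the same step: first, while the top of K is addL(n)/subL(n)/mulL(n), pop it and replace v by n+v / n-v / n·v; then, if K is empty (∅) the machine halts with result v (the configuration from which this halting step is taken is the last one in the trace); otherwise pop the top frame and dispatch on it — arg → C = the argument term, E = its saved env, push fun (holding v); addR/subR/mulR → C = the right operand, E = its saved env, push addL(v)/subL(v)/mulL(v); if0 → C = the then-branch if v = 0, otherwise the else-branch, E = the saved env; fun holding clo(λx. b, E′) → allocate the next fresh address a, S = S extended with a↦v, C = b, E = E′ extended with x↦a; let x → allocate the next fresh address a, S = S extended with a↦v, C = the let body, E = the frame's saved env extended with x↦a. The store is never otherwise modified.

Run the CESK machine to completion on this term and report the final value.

Answer: 2

Machine steps:
t=0: ⟨C=((λx. ((λp. ((λv. x) x)) x)) ((λx. ((λu. u) 2)) (if0 3 then 7 else -1))); E=∅; S=∅; K=∅⟩
t=1: ⟨C=(λx. ((λp. ((λv. x) x)) x)); E=∅; S=∅; K=[arg]⟩
t=2: ⟨C=((λx. ((λu. u) 2)) (if0 3 then 7 else -1)); E=∅; S=∅; K=[fun]⟩
t=3: ⟨C=(λx. ((λu. u) 2)); E=∅; S=∅; K=[arg :: fun]⟩
t=4: ⟨C=(if0 3 then 7 else -1); E=∅; S=∅; K=[fun :: fun]⟩
t=5: ⟨C=3; E=∅; S=∅; K=[if0 :: fun :: fun]⟩
t=6: ⟨C=-1; E=∅; S=∅; K=[fun :: fun]⟩
t=7: ⟨C=((λu. u) 2); E={x↦0}; S={0↦-1}; K=[fun]⟩
t=8: ⟨C=(λu. u); E={x↦0}; S={0↦-1}; K=[arg :: fun]⟩
t=9: ⟨C=2; E={x↦0}; S={0↦-1}; K=[fun :: fun]⟩
t=10: ⟨C=u; E={u↦1, x↦0}; S={0↦-1, 1↦2}; K=[fun]⟩
t=11: ⟨C=((λp. ((λv. x) x)) x); E={x↦2}; S={0↦-1, 1↦2, 2↦2}; K=∅⟩
t=12: ⟨C=(λp. ((λv. x) x)); E={x↦2}; S={0↦-1, 1↦2, 2↦2}; K=[arg]⟩
t=13: ⟨C=x; E={x↦2}; S={0↦-1, 1↦2, 2↦2}; K=[fun]⟩
t=14: ⟨C=((λv. x) x); E={p↦3, x↦2}; S={0↦-1, 1↦2, 2↦2, 3↦2}; K=∅⟩
t=15: ⟨C=(λv. x); E={p↦3, x↦2}; S={0↦-1, 1↦2, 2↦2, 3↦2}; K=[arg]⟩
t=16: ⟨C=x; E={p↦3, x↦2}; S={0↦-1, 1↦2, 2↦2, 3↦2}; K=[fun]⟩
t=17: ⟨C=x; E={v↦4, p↦3, x↦2}; S={0↦-1, 1↦2, 2↦2, 3↦2, 4↦2}; K=∅⟩
→ final value 2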